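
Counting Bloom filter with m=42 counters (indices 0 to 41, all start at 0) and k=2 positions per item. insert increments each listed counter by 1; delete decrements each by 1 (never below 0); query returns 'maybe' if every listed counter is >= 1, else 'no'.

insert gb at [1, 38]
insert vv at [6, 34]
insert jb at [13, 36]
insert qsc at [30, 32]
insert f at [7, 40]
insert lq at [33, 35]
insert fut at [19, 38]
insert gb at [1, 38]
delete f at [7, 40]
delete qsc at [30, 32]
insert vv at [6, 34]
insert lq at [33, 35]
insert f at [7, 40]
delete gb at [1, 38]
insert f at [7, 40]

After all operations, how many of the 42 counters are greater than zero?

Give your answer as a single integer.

Step 1: insert gb at [1, 38] -> counters=[0,1,0,0,0,0,0,0,0,0,0,0,0,0,0,0,0,0,0,0,0,0,0,0,0,0,0,0,0,0,0,0,0,0,0,0,0,0,1,0,0,0]
Step 2: insert vv at [6, 34] -> counters=[0,1,0,0,0,0,1,0,0,0,0,0,0,0,0,0,0,0,0,0,0,0,0,0,0,0,0,0,0,0,0,0,0,0,1,0,0,0,1,0,0,0]
Step 3: insert jb at [13, 36] -> counters=[0,1,0,0,0,0,1,0,0,0,0,0,0,1,0,0,0,0,0,0,0,0,0,0,0,0,0,0,0,0,0,0,0,0,1,0,1,0,1,0,0,0]
Step 4: insert qsc at [30, 32] -> counters=[0,1,0,0,0,0,1,0,0,0,0,0,0,1,0,0,0,0,0,0,0,0,0,0,0,0,0,0,0,0,1,0,1,0,1,0,1,0,1,0,0,0]
Step 5: insert f at [7, 40] -> counters=[0,1,0,0,0,0,1,1,0,0,0,0,0,1,0,0,0,0,0,0,0,0,0,0,0,0,0,0,0,0,1,0,1,0,1,0,1,0,1,0,1,0]
Step 6: insert lq at [33, 35] -> counters=[0,1,0,0,0,0,1,1,0,0,0,0,0,1,0,0,0,0,0,0,0,0,0,0,0,0,0,0,0,0,1,0,1,1,1,1,1,0,1,0,1,0]
Step 7: insert fut at [19, 38] -> counters=[0,1,0,0,0,0,1,1,0,0,0,0,0,1,0,0,0,0,0,1,0,0,0,0,0,0,0,0,0,0,1,0,1,1,1,1,1,0,2,0,1,0]
Step 8: insert gb at [1, 38] -> counters=[0,2,0,0,0,0,1,1,0,0,0,0,0,1,0,0,0,0,0,1,0,0,0,0,0,0,0,0,0,0,1,0,1,1,1,1,1,0,3,0,1,0]
Step 9: delete f at [7, 40] -> counters=[0,2,0,0,0,0,1,0,0,0,0,0,0,1,0,0,0,0,0,1,0,0,0,0,0,0,0,0,0,0,1,0,1,1,1,1,1,0,3,0,0,0]
Step 10: delete qsc at [30, 32] -> counters=[0,2,0,0,0,0,1,0,0,0,0,0,0,1,0,0,0,0,0,1,0,0,0,0,0,0,0,0,0,0,0,0,0,1,1,1,1,0,3,0,0,0]
Step 11: insert vv at [6, 34] -> counters=[0,2,0,0,0,0,2,0,0,0,0,0,0,1,0,0,0,0,0,1,0,0,0,0,0,0,0,0,0,0,0,0,0,1,2,1,1,0,3,0,0,0]
Step 12: insert lq at [33, 35] -> counters=[0,2,0,0,0,0,2,0,0,0,0,0,0,1,0,0,0,0,0,1,0,0,0,0,0,0,0,0,0,0,0,0,0,2,2,2,1,0,3,0,0,0]
Step 13: insert f at [7, 40] -> counters=[0,2,0,0,0,0,2,1,0,0,0,0,0,1,0,0,0,0,0,1,0,0,0,0,0,0,0,0,0,0,0,0,0,2,2,2,1,0,3,0,1,0]
Step 14: delete gb at [1, 38] -> counters=[0,1,0,0,0,0,2,1,0,0,0,0,0,1,0,0,0,0,0,1,0,0,0,0,0,0,0,0,0,0,0,0,0,2,2,2,1,0,2,0,1,0]
Step 15: insert f at [7, 40] -> counters=[0,1,0,0,0,0,2,2,0,0,0,0,0,1,0,0,0,0,0,1,0,0,0,0,0,0,0,0,0,0,0,0,0,2,2,2,1,0,2,0,2,0]
Final counters=[0,1,0,0,0,0,2,2,0,0,0,0,0,1,0,0,0,0,0,1,0,0,0,0,0,0,0,0,0,0,0,0,0,2,2,2,1,0,2,0,2,0] -> 11 nonzero

Answer: 11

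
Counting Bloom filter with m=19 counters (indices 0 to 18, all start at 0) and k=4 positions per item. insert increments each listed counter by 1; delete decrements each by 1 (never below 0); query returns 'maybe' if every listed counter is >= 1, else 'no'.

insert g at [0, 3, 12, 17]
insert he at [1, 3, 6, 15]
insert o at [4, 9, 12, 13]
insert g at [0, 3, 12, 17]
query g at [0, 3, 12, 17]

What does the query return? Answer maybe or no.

Answer: maybe

Derivation:
Step 1: insert g at [0, 3, 12, 17] -> counters=[1,0,0,1,0,0,0,0,0,0,0,0,1,0,0,0,0,1,0]
Step 2: insert he at [1, 3, 6, 15] -> counters=[1,1,0,2,0,0,1,0,0,0,0,0,1,0,0,1,0,1,0]
Step 3: insert o at [4, 9, 12, 13] -> counters=[1,1,0,2,1,0,1,0,0,1,0,0,2,1,0,1,0,1,0]
Step 4: insert g at [0, 3, 12, 17] -> counters=[2,1,0,3,1,0,1,0,0,1,0,0,3,1,0,1,0,2,0]
Query g: check counters[0]=2 counters[3]=3 counters[12]=3 counters[17]=2 -> maybe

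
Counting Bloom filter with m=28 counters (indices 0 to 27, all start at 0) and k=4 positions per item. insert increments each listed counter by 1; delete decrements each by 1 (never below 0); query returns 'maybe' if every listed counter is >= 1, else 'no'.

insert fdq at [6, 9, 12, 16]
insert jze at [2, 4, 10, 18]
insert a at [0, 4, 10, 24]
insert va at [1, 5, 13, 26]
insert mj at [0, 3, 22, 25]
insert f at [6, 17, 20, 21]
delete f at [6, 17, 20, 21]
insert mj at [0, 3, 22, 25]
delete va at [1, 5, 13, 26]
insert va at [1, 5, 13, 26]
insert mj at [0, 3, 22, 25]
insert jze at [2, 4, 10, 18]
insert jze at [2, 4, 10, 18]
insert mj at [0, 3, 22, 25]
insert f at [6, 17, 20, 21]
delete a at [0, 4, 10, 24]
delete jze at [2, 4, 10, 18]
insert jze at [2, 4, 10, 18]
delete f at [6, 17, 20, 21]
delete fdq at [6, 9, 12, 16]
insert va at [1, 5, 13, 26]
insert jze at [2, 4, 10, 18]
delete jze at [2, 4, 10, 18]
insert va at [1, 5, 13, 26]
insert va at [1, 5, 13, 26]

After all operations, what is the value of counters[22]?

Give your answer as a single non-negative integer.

Step 1: insert fdq at [6, 9, 12, 16] -> counters=[0,0,0,0,0,0,1,0,0,1,0,0,1,0,0,0,1,0,0,0,0,0,0,0,0,0,0,0]
Step 2: insert jze at [2, 4, 10, 18] -> counters=[0,0,1,0,1,0,1,0,0,1,1,0,1,0,0,0,1,0,1,0,0,0,0,0,0,0,0,0]
Step 3: insert a at [0, 4, 10, 24] -> counters=[1,0,1,0,2,0,1,0,0,1,2,0,1,0,0,0,1,0,1,0,0,0,0,0,1,0,0,0]
Step 4: insert va at [1, 5, 13, 26] -> counters=[1,1,1,0,2,1,1,0,0,1,2,0,1,1,0,0,1,0,1,0,0,0,0,0,1,0,1,0]
Step 5: insert mj at [0, 3, 22, 25] -> counters=[2,1,1,1,2,1,1,0,0,1,2,0,1,1,0,0,1,0,1,0,0,0,1,0,1,1,1,0]
Step 6: insert f at [6, 17, 20, 21] -> counters=[2,1,1,1,2,1,2,0,0,1,2,0,1,1,0,0,1,1,1,0,1,1,1,0,1,1,1,0]
Step 7: delete f at [6, 17, 20, 21] -> counters=[2,1,1,1,2,1,1,0,0,1,2,0,1,1,0,0,1,0,1,0,0,0,1,0,1,1,1,0]
Step 8: insert mj at [0, 3, 22, 25] -> counters=[3,1,1,2,2,1,1,0,0,1,2,0,1,1,0,0,1,0,1,0,0,0,2,0,1,2,1,0]
Step 9: delete va at [1, 5, 13, 26] -> counters=[3,0,1,2,2,0,1,0,0,1,2,0,1,0,0,0,1,0,1,0,0,0,2,0,1,2,0,0]
Step 10: insert va at [1, 5, 13, 26] -> counters=[3,1,1,2,2,1,1,0,0,1,2,0,1,1,0,0,1,0,1,0,0,0,2,0,1,2,1,0]
Step 11: insert mj at [0, 3, 22, 25] -> counters=[4,1,1,3,2,1,1,0,0,1,2,0,1,1,0,0,1,0,1,0,0,0,3,0,1,3,1,0]
Step 12: insert jze at [2, 4, 10, 18] -> counters=[4,1,2,3,3,1,1,0,0,1,3,0,1,1,0,0,1,0,2,0,0,0,3,0,1,3,1,0]
Step 13: insert jze at [2, 4, 10, 18] -> counters=[4,1,3,3,4,1,1,0,0,1,4,0,1,1,0,0,1,0,3,0,0,0,3,0,1,3,1,0]
Step 14: insert mj at [0, 3, 22, 25] -> counters=[5,1,3,4,4,1,1,0,0,1,4,0,1,1,0,0,1,0,3,0,0,0,4,0,1,4,1,0]
Step 15: insert f at [6, 17, 20, 21] -> counters=[5,1,3,4,4,1,2,0,0,1,4,0,1,1,0,0,1,1,3,0,1,1,4,0,1,4,1,0]
Step 16: delete a at [0, 4, 10, 24] -> counters=[4,1,3,4,3,1,2,0,0,1,3,0,1,1,0,0,1,1,3,0,1,1,4,0,0,4,1,0]
Step 17: delete jze at [2, 4, 10, 18] -> counters=[4,1,2,4,2,1,2,0,0,1,2,0,1,1,0,0,1,1,2,0,1,1,4,0,0,4,1,0]
Step 18: insert jze at [2, 4, 10, 18] -> counters=[4,1,3,4,3,1,2,0,0,1,3,0,1,1,0,0,1,1,3,0,1,1,4,0,0,4,1,0]
Step 19: delete f at [6, 17, 20, 21] -> counters=[4,1,3,4,3,1,1,0,0,1,3,0,1,1,0,0,1,0,3,0,0,0,4,0,0,4,1,0]
Step 20: delete fdq at [6, 9, 12, 16] -> counters=[4,1,3,4,3,1,0,0,0,0,3,0,0,1,0,0,0,0,3,0,0,0,4,0,0,4,1,0]
Step 21: insert va at [1, 5, 13, 26] -> counters=[4,2,3,4,3,2,0,0,0,0,3,0,0,2,0,0,0,0,3,0,0,0,4,0,0,4,2,0]
Step 22: insert jze at [2, 4, 10, 18] -> counters=[4,2,4,4,4,2,0,0,0,0,4,0,0,2,0,0,0,0,4,0,0,0,4,0,0,4,2,0]
Step 23: delete jze at [2, 4, 10, 18] -> counters=[4,2,3,4,3,2,0,0,0,0,3,0,0,2,0,0,0,0,3,0,0,0,4,0,0,4,2,0]
Step 24: insert va at [1, 5, 13, 26] -> counters=[4,3,3,4,3,3,0,0,0,0,3,0,0,3,0,0,0,0,3,0,0,0,4,0,0,4,3,0]
Step 25: insert va at [1, 5, 13, 26] -> counters=[4,4,3,4,3,4,0,0,0,0,3,0,0,4,0,0,0,0,3,0,0,0,4,0,0,4,4,0]
Final counters=[4,4,3,4,3,4,0,0,0,0,3,0,0,4,0,0,0,0,3,0,0,0,4,0,0,4,4,0] -> counters[22]=4

Answer: 4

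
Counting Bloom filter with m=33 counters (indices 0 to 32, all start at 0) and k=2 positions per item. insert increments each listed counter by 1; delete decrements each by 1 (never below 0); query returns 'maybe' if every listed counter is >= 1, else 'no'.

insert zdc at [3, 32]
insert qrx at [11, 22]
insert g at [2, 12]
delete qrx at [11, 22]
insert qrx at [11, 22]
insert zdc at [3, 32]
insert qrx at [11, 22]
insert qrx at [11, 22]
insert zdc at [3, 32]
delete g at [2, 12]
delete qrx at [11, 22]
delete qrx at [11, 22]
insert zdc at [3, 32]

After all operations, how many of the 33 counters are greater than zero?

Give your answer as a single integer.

Answer: 4

Derivation:
Step 1: insert zdc at [3, 32] -> counters=[0,0,0,1,0,0,0,0,0,0,0,0,0,0,0,0,0,0,0,0,0,0,0,0,0,0,0,0,0,0,0,0,1]
Step 2: insert qrx at [11, 22] -> counters=[0,0,0,1,0,0,0,0,0,0,0,1,0,0,0,0,0,0,0,0,0,0,1,0,0,0,0,0,0,0,0,0,1]
Step 3: insert g at [2, 12] -> counters=[0,0,1,1,0,0,0,0,0,0,0,1,1,0,0,0,0,0,0,0,0,0,1,0,0,0,0,0,0,0,0,0,1]
Step 4: delete qrx at [11, 22] -> counters=[0,0,1,1,0,0,0,0,0,0,0,0,1,0,0,0,0,0,0,0,0,0,0,0,0,0,0,0,0,0,0,0,1]
Step 5: insert qrx at [11, 22] -> counters=[0,0,1,1,0,0,0,0,0,0,0,1,1,0,0,0,0,0,0,0,0,0,1,0,0,0,0,0,0,0,0,0,1]
Step 6: insert zdc at [3, 32] -> counters=[0,0,1,2,0,0,0,0,0,0,0,1,1,0,0,0,0,0,0,0,0,0,1,0,0,0,0,0,0,0,0,0,2]
Step 7: insert qrx at [11, 22] -> counters=[0,0,1,2,0,0,0,0,0,0,0,2,1,0,0,0,0,0,0,0,0,0,2,0,0,0,0,0,0,0,0,0,2]
Step 8: insert qrx at [11, 22] -> counters=[0,0,1,2,0,0,0,0,0,0,0,3,1,0,0,0,0,0,0,0,0,0,3,0,0,0,0,0,0,0,0,0,2]
Step 9: insert zdc at [3, 32] -> counters=[0,0,1,3,0,0,0,0,0,0,0,3,1,0,0,0,0,0,0,0,0,0,3,0,0,0,0,0,0,0,0,0,3]
Step 10: delete g at [2, 12] -> counters=[0,0,0,3,0,0,0,0,0,0,0,3,0,0,0,0,0,0,0,0,0,0,3,0,0,0,0,0,0,0,0,0,3]
Step 11: delete qrx at [11, 22] -> counters=[0,0,0,3,0,0,0,0,0,0,0,2,0,0,0,0,0,0,0,0,0,0,2,0,0,0,0,0,0,0,0,0,3]
Step 12: delete qrx at [11, 22] -> counters=[0,0,0,3,0,0,0,0,0,0,0,1,0,0,0,0,0,0,0,0,0,0,1,0,0,0,0,0,0,0,0,0,3]
Step 13: insert zdc at [3, 32] -> counters=[0,0,0,4,0,0,0,0,0,0,0,1,0,0,0,0,0,0,0,0,0,0,1,0,0,0,0,0,0,0,0,0,4]
Final counters=[0,0,0,4,0,0,0,0,0,0,0,1,0,0,0,0,0,0,0,0,0,0,1,0,0,0,0,0,0,0,0,0,4] -> 4 nonzero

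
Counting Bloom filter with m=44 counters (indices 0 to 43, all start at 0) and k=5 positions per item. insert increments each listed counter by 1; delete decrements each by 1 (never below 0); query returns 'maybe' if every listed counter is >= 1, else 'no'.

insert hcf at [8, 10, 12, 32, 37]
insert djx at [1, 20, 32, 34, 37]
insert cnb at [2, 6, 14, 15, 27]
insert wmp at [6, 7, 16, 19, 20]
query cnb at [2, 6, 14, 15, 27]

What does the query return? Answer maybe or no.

Answer: maybe

Derivation:
Step 1: insert hcf at [8, 10, 12, 32, 37] -> counters=[0,0,0,0,0,0,0,0,1,0,1,0,1,0,0,0,0,0,0,0,0,0,0,0,0,0,0,0,0,0,0,0,1,0,0,0,0,1,0,0,0,0,0,0]
Step 2: insert djx at [1, 20, 32, 34, 37] -> counters=[0,1,0,0,0,0,0,0,1,0,1,0,1,0,0,0,0,0,0,0,1,0,0,0,0,0,0,0,0,0,0,0,2,0,1,0,0,2,0,0,0,0,0,0]
Step 3: insert cnb at [2, 6, 14, 15, 27] -> counters=[0,1,1,0,0,0,1,0,1,0,1,0,1,0,1,1,0,0,0,0,1,0,0,0,0,0,0,1,0,0,0,0,2,0,1,0,0,2,0,0,0,0,0,0]
Step 4: insert wmp at [6, 7, 16, 19, 20] -> counters=[0,1,1,0,0,0,2,1,1,0,1,0,1,0,1,1,1,0,0,1,2,0,0,0,0,0,0,1,0,0,0,0,2,0,1,0,0,2,0,0,0,0,0,0]
Query cnb: check counters[2]=1 counters[6]=2 counters[14]=1 counters[15]=1 counters[27]=1 -> maybe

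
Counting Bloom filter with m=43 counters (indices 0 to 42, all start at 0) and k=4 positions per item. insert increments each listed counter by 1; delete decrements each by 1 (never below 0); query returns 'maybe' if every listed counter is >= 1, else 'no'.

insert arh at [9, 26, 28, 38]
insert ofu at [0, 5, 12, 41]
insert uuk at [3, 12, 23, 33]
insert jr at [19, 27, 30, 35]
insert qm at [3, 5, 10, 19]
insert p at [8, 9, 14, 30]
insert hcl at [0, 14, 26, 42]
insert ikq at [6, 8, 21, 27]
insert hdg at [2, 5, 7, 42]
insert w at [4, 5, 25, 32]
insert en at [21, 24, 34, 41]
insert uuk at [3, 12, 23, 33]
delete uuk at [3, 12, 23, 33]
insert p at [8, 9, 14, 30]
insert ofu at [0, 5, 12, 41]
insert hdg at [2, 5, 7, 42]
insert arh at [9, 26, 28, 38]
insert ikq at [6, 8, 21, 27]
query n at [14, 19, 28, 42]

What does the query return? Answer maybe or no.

Answer: maybe

Derivation:
Step 1: insert arh at [9, 26, 28, 38] -> counters=[0,0,0,0,0,0,0,0,0,1,0,0,0,0,0,0,0,0,0,0,0,0,0,0,0,0,1,0,1,0,0,0,0,0,0,0,0,0,1,0,0,0,0]
Step 2: insert ofu at [0, 5, 12, 41] -> counters=[1,0,0,0,0,1,0,0,0,1,0,0,1,0,0,0,0,0,0,0,0,0,0,0,0,0,1,0,1,0,0,0,0,0,0,0,0,0,1,0,0,1,0]
Step 3: insert uuk at [3, 12, 23, 33] -> counters=[1,0,0,1,0,1,0,0,0,1,0,0,2,0,0,0,0,0,0,0,0,0,0,1,0,0,1,0,1,0,0,0,0,1,0,0,0,0,1,0,0,1,0]
Step 4: insert jr at [19, 27, 30, 35] -> counters=[1,0,0,1,0,1,0,0,0,1,0,0,2,0,0,0,0,0,0,1,0,0,0,1,0,0,1,1,1,0,1,0,0,1,0,1,0,0,1,0,0,1,0]
Step 5: insert qm at [3, 5, 10, 19] -> counters=[1,0,0,2,0,2,0,0,0,1,1,0,2,0,0,0,0,0,0,2,0,0,0,1,0,0,1,1,1,0,1,0,0,1,0,1,0,0,1,0,0,1,0]
Step 6: insert p at [8, 9, 14, 30] -> counters=[1,0,0,2,0,2,0,0,1,2,1,0,2,0,1,0,0,0,0,2,0,0,0,1,0,0,1,1,1,0,2,0,0,1,0,1,0,0,1,0,0,1,0]
Step 7: insert hcl at [0, 14, 26, 42] -> counters=[2,0,0,2,0,2,0,0,1,2,1,0,2,0,2,0,0,0,0,2,0,0,0,1,0,0,2,1,1,0,2,0,0,1,0,1,0,0,1,0,0,1,1]
Step 8: insert ikq at [6, 8, 21, 27] -> counters=[2,0,0,2,0,2,1,0,2,2,1,0,2,0,2,0,0,0,0,2,0,1,0,1,0,0,2,2,1,0,2,0,0,1,0,1,0,0,1,0,0,1,1]
Step 9: insert hdg at [2, 5, 7, 42] -> counters=[2,0,1,2,0,3,1,1,2,2,1,0,2,0,2,0,0,0,0,2,0,1,0,1,0,0,2,2,1,0,2,0,0,1,0,1,0,0,1,0,0,1,2]
Step 10: insert w at [4, 5, 25, 32] -> counters=[2,0,1,2,1,4,1,1,2,2,1,0,2,0,2,0,0,0,0,2,0,1,0,1,0,1,2,2,1,0,2,0,1,1,0,1,0,0,1,0,0,1,2]
Step 11: insert en at [21, 24, 34, 41] -> counters=[2,0,1,2,1,4,1,1,2,2,1,0,2,0,2,0,0,0,0,2,0,2,0,1,1,1,2,2,1,0,2,0,1,1,1,1,0,0,1,0,0,2,2]
Step 12: insert uuk at [3, 12, 23, 33] -> counters=[2,0,1,3,1,4,1,1,2,2,1,0,3,0,2,0,0,0,0,2,0,2,0,2,1,1,2,2,1,0,2,0,1,2,1,1,0,0,1,0,0,2,2]
Step 13: delete uuk at [3, 12, 23, 33] -> counters=[2,0,1,2,1,4,1,1,2,2,1,0,2,0,2,0,0,0,0,2,0,2,0,1,1,1,2,2,1,0,2,0,1,1,1,1,0,0,1,0,0,2,2]
Step 14: insert p at [8, 9, 14, 30] -> counters=[2,0,1,2,1,4,1,1,3,3,1,0,2,0,3,0,0,0,0,2,0,2,0,1,1,1,2,2,1,0,3,0,1,1,1,1,0,0,1,0,0,2,2]
Step 15: insert ofu at [0, 5, 12, 41] -> counters=[3,0,1,2,1,5,1,1,3,3,1,0,3,0,3,0,0,0,0,2,0,2,0,1,1,1,2,2,1,0,3,0,1,1,1,1,0,0,1,0,0,3,2]
Step 16: insert hdg at [2, 5, 7, 42] -> counters=[3,0,2,2,1,6,1,2,3,3,1,0,3,0,3,0,0,0,0,2,0,2,0,1,1,1,2,2,1,0,3,0,1,1,1,1,0,0,1,0,0,3,3]
Step 17: insert arh at [9, 26, 28, 38] -> counters=[3,0,2,2,1,6,1,2,3,4,1,0,3,0,3,0,0,0,0,2,0,2,0,1,1,1,3,2,2,0,3,0,1,1,1,1,0,0,2,0,0,3,3]
Step 18: insert ikq at [6, 8, 21, 27] -> counters=[3,0,2,2,1,6,2,2,4,4,1,0,3,0,3,0,0,0,0,2,0,3,0,1,1,1,3,3,2,0,3,0,1,1,1,1,0,0,2,0,0,3,3]
Query n: check counters[14]=3 counters[19]=2 counters[28]=2 counters[42]=3 -> maybe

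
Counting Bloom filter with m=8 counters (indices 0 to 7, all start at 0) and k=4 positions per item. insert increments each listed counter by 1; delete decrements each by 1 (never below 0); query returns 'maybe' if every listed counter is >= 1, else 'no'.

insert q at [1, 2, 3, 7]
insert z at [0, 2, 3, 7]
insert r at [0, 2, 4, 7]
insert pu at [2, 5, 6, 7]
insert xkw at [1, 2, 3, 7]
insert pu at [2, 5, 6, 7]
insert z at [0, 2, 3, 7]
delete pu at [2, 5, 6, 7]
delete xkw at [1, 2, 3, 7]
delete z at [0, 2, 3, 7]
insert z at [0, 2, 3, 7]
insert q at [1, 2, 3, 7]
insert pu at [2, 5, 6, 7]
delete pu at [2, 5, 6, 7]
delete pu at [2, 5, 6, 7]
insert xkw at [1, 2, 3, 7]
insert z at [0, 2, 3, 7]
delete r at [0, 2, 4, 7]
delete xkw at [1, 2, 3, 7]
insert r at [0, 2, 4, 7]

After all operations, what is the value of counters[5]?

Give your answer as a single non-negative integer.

Answer: 0

Derivation:
Step 1: insert q at [1, 2, 3, 7] -> counters=[0,1,1,1,0,0,0,1]
Step 2: insert z at [0, 2, 3, 7] -> counters=[1,1,2,2,0,0,0,2]
Step 3: insert r at [0, 2, 4, 7] -> counters=[2,1,3,2,1,0,0,3]
Step 4: insert pu at [2, 5, 6, 7] -> counters=[2,1,4,2,1,1,1,4]
Step 5: insert xkw at [1, 2, 3, 7] -> counters=[2,2,5,3,1,1,1,5]
Step 6: insert pu at [2, 5, 6, 7] -> counters=[2,2,6,3,1,2,2,6]
Step 7: insert z at [0, 2, 3, 7] -> counters=[3,2,7,4,1,2,2,7]
Step 8: delete pu at [2, 5, 6, 7] -> counters=[3,2,6,4,1,1,1,6]
Step 9: delete xkw at [1, 2, 3, 7] -> counters=[3,1,5,3,1,1,1,5]
Step 10: delete z at [0, 2, 3, 7] -> counters=[2,1,4,2,1,1,1,4]
Step 11: insert z at [0, 2, 3, 7] -> counters=[3,1,5,3,1,1,1,5]
Step 12: insert q at [1, 2, 3, 7] -> counters=[3,2,6,4,1,1,1,6]
Step 13: insert pu at [2, 5, 6, 7] -> counters=[3,2,7,4,1,2,2,7]
Step 14: delete pu at [2, 5, 6, 7] -> counters=[3,2,6,4,1,1,1,6]
Step 15: delete pu at [2, 5, 6, 7] -> counters=[3,2,5,4,1,0,0,5]
Step 16: insert xkw at [1, 2, 3, 7] -> counters=[3,3,6,5,1,0,0,6]
Step 17: insert z at [0, 2, 3, 7] -> counters=[4,3,7,6,1,0,0,7]
Step 18: delete r at [0, 2, 4, 7] -> counters=[3,3,6,6,0,0,0,6]
Step 19: delete xkw at [1, 2, 3, 7] -> counters=[3,2,5,5,0,0,0,5]
Step 20: insert r at [0, 2, 4, 7] -> counters=[4,2,6,5,1,0,0,6]
Final counters=[4,2,6,5,1,0,0,6] -> counters[5]=0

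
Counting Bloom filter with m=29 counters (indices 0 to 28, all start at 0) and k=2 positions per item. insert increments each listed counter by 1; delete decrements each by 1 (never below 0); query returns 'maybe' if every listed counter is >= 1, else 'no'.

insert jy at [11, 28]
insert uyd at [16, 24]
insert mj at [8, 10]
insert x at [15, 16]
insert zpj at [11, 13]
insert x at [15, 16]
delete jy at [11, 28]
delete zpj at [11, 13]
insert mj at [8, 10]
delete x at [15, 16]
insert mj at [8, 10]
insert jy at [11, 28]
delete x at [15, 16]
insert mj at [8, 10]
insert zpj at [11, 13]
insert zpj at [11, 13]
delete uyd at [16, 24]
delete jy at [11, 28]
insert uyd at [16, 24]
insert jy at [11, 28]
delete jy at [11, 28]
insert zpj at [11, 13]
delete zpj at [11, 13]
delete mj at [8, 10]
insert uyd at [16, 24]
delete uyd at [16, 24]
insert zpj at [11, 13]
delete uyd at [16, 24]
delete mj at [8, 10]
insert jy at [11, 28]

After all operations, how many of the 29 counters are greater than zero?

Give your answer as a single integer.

Answer: 5

Derivation:
Step 1: insert jy at [11, 28] -> counters=[0,0,0,0,0,0,0,0,0,0,0,1,0,0,0,0,0,0,0,0,0,0,0,0,0,0,0,0,1]
Step 2: insert uyd at [16, 24] -> counters=[0,0,0,0,0,0,0,0,0,0,0,1,0,0,0,0,1,0,0,0,0,0,0,0,1,0,0,0,1]
Step 3: insert mj at [8, 10] -> counters=[0,0,0,0,0,0,0,0,1,0,1,1,0,0,0,0,1,0,0,0,0,0,0,0,1,0,0,0,1]
Step 4: insert x at [15, 16] -> counters=[0,0,0,0,0,0,0,0,1,0,1,1,0,0,0,1,2,0,0,0,0,0,0,0,1,0,0,0,1]
Step 5: insert zpj at [11, 13] -> counters=[0,0,0,0,0,0,0,0,1,0,1,2,0,1,0,1,2,0,0,0,0,0,0,0,1,0,0,0,1]
Step 6: insert x at [15, 16] -> counters=[0,0,0,0,0,0,0,0,1,0,1,2,0,1,0,2,3,0,0,0,0,0,0,0,1,0,0,0,1]
Step 7: delete jy at [11, 28] -> counters=[0,0,0,0,0,0,0,0,1,0,1,1,0,1,0,2,3,0,0,0,0,0,0,0,1,0,0,0,0]
Step 8: delete zpj at [11, 13] -> counters=[0,0,0,0,0,0,0,0,1,0,1,0,0,0,0,2,3,0,0,0,0,0,0,0,1,0,0,0,0]
Step 9: insert mj at [8, 10] -> counters=[0,0,0,0,0,0,0,0,2,0,2,0,0,0,0,2,3,0,0,0,0,0,0,0,1,0,0,0,0]
Step 10: delete x at [15, 16] -> counters=[0,0,0,0,0,0,0,0,2,0,2,0,0,0,0,1,2,0,0,0,0,0,0,0,1,0,0,0,0]
Step 11: insert mj at [8, 10] -> counters=[0,0,0,0,0,0,0,0,3,0,3,0,0,0,0,1,2,0,0,0,0,0,0,0,1,0,0,0,0]
Step 12: insert jy at [11, 28] -> counters=[0,0,0,0,0,0,0,0,3,0,3,1,0,0,0,1,2,0,0,0,0,0,0,0,1,0,0,0,1]
Step 13: delete x at [15, 16] -> counters=[0,0,0,0,0,0,0,0,3,0,3,1,0,0,0,0,1,0,0,0,0,0,0,0,1,0,0,0,1]
Step 14: insert mj at [8, 10] -> counters=[0,0,0,0,0,0,0,0,4,0,4,1,0,0,0,0,1,0,0,0,0,0,0,0,1,0,0,0,1]
Step 15: insert zpj at [11, 13] -> counters=[0,0,0,0,0,0,0,0,4,0,4,2,0,1,0,0,1,0,0,0,0,0,0,0,1,0,0,0,1]
Step 16: insert zpj at [11, 13] -> counters=[0,0,0,0,0,0,0,0,4,0,4,3,0,2,0,0,1,0,0,0,0,0,0,0,1,0,0,0,1]
Step 17: delete uyd at [16, 24] -> counters=[0,0,0,0,0,0,0,0,4,0,4,3,0,2,0,0,0,0,0,0,0,0,0,0,0,0,0,0,1]
Step 18: delete jy at [11, 28] -> counters=[0,0,0,0,0,0,0,0,4,0,4,2,0,2,0,0,0,0,0,0,0,0,0,0,0,0,0,0,0]
Step 19: insert uyd at [16, 24] -> counters=[0,0,0,0,0,0,0,0,4,0,4,2,0,2,0,0,1,0,0,0,0,0,0,0,1,0,0,0,0]
Step 20: insert jy at [11, 28] -> counters=[0,0,0,0,0,0,0,0,4,0,4,3,0,2,0,0,1,0,0,0,0,0,0,0,1,0,0,0,1]
Step 21: delete jy at [11, 28] -> counters=[0,0,0,0,0,0,0,0,4,0,4,2,0,2,0,0,1,0,0,0,0,0,0,0,1,0,0,0,0]
Step 22: insert zpj at [11, 13] -> counters=[0,0,0,0,0,0,0,0,4,0,4,3,0,3,0,0,1,0,0,0,0,0,0,0,1,0,0,0,0]
Step 23: delete zpj at [11, 13] -> counters=[0,0,0,0,0,0,0,0,4,0,4,2,0,2,0,0,1,0,0,0,0,0,0,0,1,0,0,0,0]
Step 24: delete mj at [8, 10] -> counters=[0,0,0,0,0,0,0,0,3,0,3,2,0,2,0,0,1,0,0,0,0,0,0,0,1,0,0,0,0]
Step 25: insert uyd at [16, 24] -> counters=[0,0,0,0,0,0,0,0,3,0,3,2,0,2,0,0,2,0,0,0,0,0,0,0,2,0,0,0,0]
Step 26: delete uyd at [16, 24] -> counters=[0,0,0,0,0,0,0,0,3,0,3,2,0,2,0,0,1,0,0,0,0,0,0,0,1,0,0,0,0]
Step 27: insert zpj at [11, 13] -> counters=[0,0,0,0,0,0,0,0,3,0,3,3,0,3,0,0,1,0,0,0,0,0,0,0,1,0,0,0,0]
Step 28: delete uyd at [16, 24] -> counters=[0,0,0,0,0,0,0,0,3,0,3,3,0,3,0,0,0,0,0,0,0,0,0,0,0,0,0,0,0]
Step 29: delete mj at [8, 10] -> counters=[0,0,0,0,0,0,0,0,2,0,2,3,0,3,0,0,0,0,0,0,0,0,0,0,0,0,0,0,0]
Step 30: insert jy at [11, 28] -> counters=[0,0,0,0,0,0,0,0,2,0,2,4,0,3,0,0,0,0,0,0,0,0,0,0,0,0,0,0,1]
Final counters=[0,0,0,0,0,0,0,0,2,0,2,4,0,3,0,0,0,0,0,0,0,0,0,0,0,0,0,0,1] -> 5 nonzero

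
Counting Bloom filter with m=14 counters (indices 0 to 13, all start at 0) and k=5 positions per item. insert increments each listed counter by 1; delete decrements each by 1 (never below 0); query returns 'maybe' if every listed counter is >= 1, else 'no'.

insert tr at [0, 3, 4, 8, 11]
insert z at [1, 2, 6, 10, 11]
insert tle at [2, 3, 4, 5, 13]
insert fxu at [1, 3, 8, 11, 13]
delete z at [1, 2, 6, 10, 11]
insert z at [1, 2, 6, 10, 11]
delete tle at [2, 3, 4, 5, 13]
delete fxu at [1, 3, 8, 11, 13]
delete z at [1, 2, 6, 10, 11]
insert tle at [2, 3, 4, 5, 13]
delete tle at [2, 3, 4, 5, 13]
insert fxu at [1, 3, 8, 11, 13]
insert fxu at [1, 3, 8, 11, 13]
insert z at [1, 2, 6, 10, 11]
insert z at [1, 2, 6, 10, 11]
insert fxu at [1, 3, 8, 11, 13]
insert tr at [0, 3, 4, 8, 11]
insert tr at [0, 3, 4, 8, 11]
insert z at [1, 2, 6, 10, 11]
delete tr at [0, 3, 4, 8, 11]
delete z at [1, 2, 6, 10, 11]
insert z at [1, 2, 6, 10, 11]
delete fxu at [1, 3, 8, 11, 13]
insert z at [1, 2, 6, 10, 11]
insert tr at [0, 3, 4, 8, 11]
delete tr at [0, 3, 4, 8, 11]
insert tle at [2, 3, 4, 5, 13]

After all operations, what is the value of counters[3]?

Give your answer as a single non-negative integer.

Answer: 5

Derivation:
Step 1: insert tr at [0, 3, 4, 8, 11] -> counters=[1,0,0,1,1,0,0,0,1,0,0,1,0,0]
Step 2: insert z at [1, 2, 6, 10, 11] -> counters=[1,1,1,1,1,0,1,0,1,0,1,2,0,0]
Step 3: insert tle at [2, 3, 4, 5, 13] -> counters=[1,1,2,2,2,1,1,0,1,0,1,2,0,1]
Step 4: insert fxu at [1, 3, 8, 11, 13] -> counters=[1,2,2,3,2,1,1,0,2,0,1,3,0,2]
Step 5: delete z at [1, 2, 6, 10, 11] -> counters=[1,1,1,3,2,1,0,0,2,0,0,2,0,2]
Step 6: insert z at [1, 2, 6, 10, 11] -> counters=[1,2,2,3,2,1,1,0,2,0,1,3,0,2]
Step 7: delete tle at [2, 3, 4, 5, 13] -> counters=[1,2,1,2,1,0,1,0,2,0,1,3,0,1]
Step 8: delete fxu at [1, 3, 8, 11, 13] -> counters=[1,1,1,1,1,0,1,0,1,0,1,2,0,0]
Step 9: delete z at [1, 2, 6, 10, 11] -> counters=[1,0,0,1,1,0,0,0,1,0,0,1,0,0]
Step 10: insert tle at [2, 3, 4, 5, 13] -> counters=[1,0,1,2,2,1,0,0,1,0,0,1,0,1]
Step 11: delete tle at [2, 3, 4, 5, 13] -> counters=[1,0,0,1,1,0,0,0,1,0,0,1,0,0]
Step 12: insert fxu at [1, 3, 8, 11, 13] -> counters=[1,1,0,2,1,0,0,0,2,0,0,2,0,1]
Step 13: insert fxu at [1, 3, 8, 11, 13] -> counters=[1,2,0,3,1,0,0,0,3,0,0,3,0,2]
Step 14: insert z at [1, 2, 6, 10, 11] -> counters=[1,3,1,3,1,0,1,0,3,0,1,4,0,2]
Step 15: insert z at [1, 2, 6, 10, 11] -> counters=[1,4,2,3,1,0,2,0,3,0,2,5,0,2]
Step 16: insert fxu at [1, 3, 8, 11, 13] -> counters=[1,5,2,4,1,0,2,0,4,0,2,6,0,3]
Step 17: insert tr at [0, 3, 4, 8, 11] -> counters=[2,5,2,5,2,0,2,0,5,0,2,7,0,3]
Step 18: insert tr at [0, 3, 4, 8, 11] -> counters=[3,5,2,6,3,0,2,0,6,0,2,8,0,3]
Step 19: insert z at [1, 2, 6, 10, 11] -> counters=[3,6,3,6,3,0,3,0,6,0,3,9,0,3]
Step 20: delete tr at [0, 3, 4, 8, 11] -> counters=[2,6,3,5,2,0,3,0,5,0,3,8,0,3]
Step 21: delete z at [1, 2, 6, 10, 11] -> counters=[2,5,2,5,2,0,2,0,5,0,2,7,0,3]
Step 22: insert z at [1, 2, 6, 10, 11] -> counters=[2,6,3,5,2,0,3,0,5,0,3,8,0,3]
Step 23: delete fxu at [1, 3, 8, 11, 13] -> counters=[2,5,3,4,2,0,3,0,4,0,3,7,0,2]
Step 24: insert z at [1, 2, 6, 10, 11] -> counters=[2,6,4,4,2,0,4,0,4,0,4,8,0,2]
Step 25: insert tr at [0, 3, 4, 8, 11] -> counters=[3,6,4,5,3,0,4,0,5,0,4,9,0,2]
Step 26: delete tr at [0, 3, 4, 8, 11] -> counters=[2,6,4,4,2,0,4,0,4,0,4,8,0,2]
Step 27: insert tle at [2, 3, 4, 5, 13] -> counters=[2,6,5,5,3,1,4,0,4,0,4,8,0,3]
Final counters=[2,6,5,5,3,1,4,0,4,0,4,8,0,3] -> counters[3]=5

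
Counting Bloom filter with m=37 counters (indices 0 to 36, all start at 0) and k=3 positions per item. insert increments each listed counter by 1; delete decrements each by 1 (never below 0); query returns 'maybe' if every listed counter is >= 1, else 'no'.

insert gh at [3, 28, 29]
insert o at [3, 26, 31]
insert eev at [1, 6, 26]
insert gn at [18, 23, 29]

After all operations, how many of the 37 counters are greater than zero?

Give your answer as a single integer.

Step 1: insert gh at [3, 28, 29] -> counters=[0,0,0,1,0,0,0,0,0,0,0,0,0,0,0,0,0,0,0,0,0,0,0,0,0,0,0,0,1,1,0,0,0,0,0,0,0]
Step 2: insert o at [3, 26, 31] -> counters=[0,0,0,2,0,0,0,0,0,0,0,0,0,0,0,0,0,0,0,0,0,0,0,0,0,0,1,0,1,1,0,1,0,0,0,0,0]
Step 3: insert eev at [1, 6, 26] -> counters=[0,1,0,2,0,0,1,0,0,0,0,0,0,0,0,0,0,0,0,0,0,0,0,0,0,0,2,0,1,1,0,1,0,0,0,0,0]
Step 4: insert gn at [18, 23, 29] -> counters=[0,1,0,2,0,0,1,0,0,0,0,0,0,0,0,0,0,0,1,0,0,0,0,1,0,0,2,0,1,2,0,1,0,0,0,0,0]
Final counters=[0,1,0,2,0,0,1,0,0,0,0,0,0,0,0,0,0,0,1,0,0,0,0,1,0,0,2,0,1,2,0,1,0,0,0,0,0] -> 9 nonzero

Answer: 9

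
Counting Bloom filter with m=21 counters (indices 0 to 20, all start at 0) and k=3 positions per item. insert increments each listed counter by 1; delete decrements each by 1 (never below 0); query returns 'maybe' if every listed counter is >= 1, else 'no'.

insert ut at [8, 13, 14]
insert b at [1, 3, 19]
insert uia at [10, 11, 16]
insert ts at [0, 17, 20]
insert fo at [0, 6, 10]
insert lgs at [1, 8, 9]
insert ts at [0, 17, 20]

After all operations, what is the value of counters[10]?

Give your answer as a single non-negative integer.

Answer: 2

Derivation:
Step 1: insert ut at [8, 13, 14] -> counters=[0,0,0,0,0,0,0,0,1,0,0,0,0,1,1,0,0,0,0,0,0]
Step 2: insert b at [1, 3, 19] -> counters=[0,1,0,1,0,0,0,0,1,0,0,0,0,1,1,0,0,0,0,1,0]
Step 3: insert uia at [10, 11, 16] -> counters=[0,1,0,1,0,0,0,0,1,0,1,1,0,1,1,0,1,0,0,1,0]
Step 4: insert ts at [0, 17, 20] -> counters=[1,1,0,1,0,0,0,0,1,0,1,1,0,1,1,0,1,1,0,1,1]
Step 5: insert fo at [0, 6, 10] -> counters=[2,1,0,1,0,0,1,0,1,0,2,1,0,1,1,0,1,1,0,1,1]
Step 6: insert lgs at [1, 8, 9] -> counters=[2,2,0,1,0,0,1,0,2,1,2,1,0,1,1,0,1,1,0,1,1]
Step 7: insert ts at [0, 17, 20] -> counters=[3,2,0,1,0,0,1,0,2,1,2,1,0,1,1,0,1,2,0,1,2]
Final counters=[3,2,0,1,0,0,1,0,2,1,2,1,0,1,1,0,1,2,0,1,2] -> counters[10]=2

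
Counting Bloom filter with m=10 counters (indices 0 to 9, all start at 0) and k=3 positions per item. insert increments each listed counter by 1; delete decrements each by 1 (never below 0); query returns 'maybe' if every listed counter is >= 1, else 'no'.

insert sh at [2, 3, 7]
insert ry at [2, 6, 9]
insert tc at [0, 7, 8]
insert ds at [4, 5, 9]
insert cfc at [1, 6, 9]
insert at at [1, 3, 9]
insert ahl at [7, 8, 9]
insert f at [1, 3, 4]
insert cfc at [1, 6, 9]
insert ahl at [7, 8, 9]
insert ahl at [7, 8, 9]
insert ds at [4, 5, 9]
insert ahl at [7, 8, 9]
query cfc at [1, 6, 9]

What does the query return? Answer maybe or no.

Answer: maybe

Derivation:
Step 1: insert sh at [2, 3, 7] -> counters=[0,0,1,1,0,0,0,1,0,0]
Step 2: insert ry at [2, 6, 9] -> counters=[0,0,2,1,0,0,1,1,0,1]
Step 3: insert tc at [0, 7, 8] -> counters=[1,0,2,1,0,0,1,2,1,1]
Step 4: insert ds at [4, 5, 9] -> counters=[1,0,2,1,1,1,1,2,1,2]
Step 5: insert cfc at [1, 6, 9] -> counters=[1,1,2,1,1,1,2,2,1,3]
Step 6: insert at at [1, 3, 9] -> counters=[1,2,2,2,1,1,2,2,1,4]
Step 7: insert ahl at [7, 8, 9] -> counters=[1,2,2,2,1,1,2,3,2,5]
Step 8: insert f at [1, 3, 4] -> counters=[1,3,2,3,2,1,2,3,2,5]
Step 9: insert cfc at [1, 6, 9] -> counters=[1,4,2,3,2,1,3,3,2,6]
Step 10: insert ahl at [7, 8, 9] -> counters=[1,4,2,3,2,1,3,4,3,7]
Step 11: insert ahl at [7, 8, 9] -> counters=[1,4,2,3,2,1,3,5,4,8]
Step 12: insert ds at [4, 5, 9] -> counters=[1,4,2,3,3,2,3,5,4,9]
Step 13: insert ahl at [7, 8, 9] -> counters=[1,4,2,3,3,2,3,6,5,10]
Query cfc: check counters[1]=4 counters[6]=3 counters[9]=10 -> maybe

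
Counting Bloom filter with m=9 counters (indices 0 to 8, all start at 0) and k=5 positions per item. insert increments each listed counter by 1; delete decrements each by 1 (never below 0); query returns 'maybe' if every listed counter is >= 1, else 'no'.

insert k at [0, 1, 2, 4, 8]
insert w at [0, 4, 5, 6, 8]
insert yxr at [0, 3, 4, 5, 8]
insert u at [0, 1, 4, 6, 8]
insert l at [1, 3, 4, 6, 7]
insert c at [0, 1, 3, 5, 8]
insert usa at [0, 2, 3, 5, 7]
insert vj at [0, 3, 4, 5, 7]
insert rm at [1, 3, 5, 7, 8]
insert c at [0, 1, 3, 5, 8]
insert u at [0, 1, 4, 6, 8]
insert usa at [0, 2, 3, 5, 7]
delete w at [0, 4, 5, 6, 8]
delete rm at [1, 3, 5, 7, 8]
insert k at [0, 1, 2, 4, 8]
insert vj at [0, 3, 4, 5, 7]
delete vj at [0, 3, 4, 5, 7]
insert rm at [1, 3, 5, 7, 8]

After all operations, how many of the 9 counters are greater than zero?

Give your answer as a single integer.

Step 1: insert k at [0, 1, 2, 4, 8] -> counters=[1,1,1,0,1,0,0,0,1]
Step 2: insert w at [0, 4, 5, 6, 8] -> counters=[2,1,1,0,2,1,1,0,2]
Step 3: insert yxr at [0, 3, 4, 5, 8] -> counters=[3,1,1,1,3,2,1,0,3]
Step 4: insert u at [0, 1, 4, 6, 8] -> counters=[4,2,1,1,4,2,2,0,4]
Step 5: insert l at [1, 3, 4, 6, 7] -> counters=[4,3,1,2,5,2,3,1,4]
Step 6: insert c at [0, 1, 3, 5, 8] -> counters=[5,4,1,3,5,3,3,1,5]
Step 7: insert usa at [0, 2, 3, 5, 7] -> counters=[6,4,2,4,5,4,3,2,5]
Step 8: insert vj at [0, 3, 4, 5, 7] -> counters=[7,4,2,5,6,5,3,3,5]
Step 9: insert rm at [1, 3, 5, 7, 8] -> counters=[7,5,2,6,6,6,3,4,6]
Step 10: insert c at [0, 1, 3, 5, 8] -> counters=[8,6,2,7,6,7,3,4,7]
Step 11: insert u at [0, 1, 4, 6, 8] -> counters=[9,7,2,7,7,7,4,4,8]
Step 12: insert usa at [0, 2, 3, 5, 7] -> counters=[10,7,3,8,7,8,4,5,8]
Step 13: delete w at [0, 4, 5, 6, 8] -> counters=[9,7,3,8,6,7,3,5,7]
Step 14: delete rm at [1, 3, 5, 7, 8] -> counters=[9,6,3,7,6,6,3,4,6]
Step 15: insert k at [0, 1, 2, 4, 8] -> counters=[10,7,4,7,7,6,3,4,7]
Step 16: insert vj at [0, 3, 4, 5, 7] -> counters=[11,7,4,8,8,7,3,5,7]
Step 17: delete vj at [0, 3, 4, 5, 7] -> counters=[10,7,4,7,7,6,3,4,7]
Step 18: insert rm at [1, 3, 5, 7, 8] -> counters=[10,8,4,8,7,7,3,5,8]
Final counters=[10,8,4,8,7,7,3,5,8] -> 9 nonzero

Answer: 9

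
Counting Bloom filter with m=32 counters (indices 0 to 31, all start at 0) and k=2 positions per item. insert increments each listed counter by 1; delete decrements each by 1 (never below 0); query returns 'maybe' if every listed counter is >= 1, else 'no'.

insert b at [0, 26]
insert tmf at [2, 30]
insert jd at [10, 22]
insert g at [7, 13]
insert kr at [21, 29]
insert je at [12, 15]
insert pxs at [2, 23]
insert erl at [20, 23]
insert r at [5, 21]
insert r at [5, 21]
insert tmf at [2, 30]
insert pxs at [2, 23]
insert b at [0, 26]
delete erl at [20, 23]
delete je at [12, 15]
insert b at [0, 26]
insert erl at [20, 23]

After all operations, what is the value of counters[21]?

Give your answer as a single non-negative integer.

Step 1: insert b at [0, 26] -> counters=[1,0,0,0,0,0,0,0,0,0,0,0,0,0,0,0,0,0,0,0,0,0,0,0,0,0,1,0,0,0,0,0]
Step 2: insert tmf at [2, 30] -> counters=[1,0,1,0,0,0,0,0,0,0,0,0,0,0,0,0,0,0,0,0,0,0,0,0,0,0,1,0,0,0,1,0]
Step 3: insert jd at [10, 22] -> counters=[1,0,1,0,0,0,0,0,0,0,1,0,0,0,0,0,0,0,0,0,0,0,1,0,0,0,1,0,0,0,1,0]
Step 4: insert g at [7, 13] -> counters=[1,0,1,0,0,0,0,1,0,0,1,0,0,1,0,0,0,0,0,0,0,0,1,0,0,0,1,0,0,0,1,0]
Step 5: insert kr at [21, 29] -> counters=[1,0,1,0,0,0,0,1,0,0,1,0,0,1,0,0,0,0,0,0,0,1,1,0,0,0,1,0,0,1,1,0]
Step 6: insert je at [12, 15] -> counters=[1,0,1,0,0,0,0,1,0,0,1,0,1,1,0,1,0,0,0,0,0,1,1,0,0,0,1,0,0,1,1,0]
Step 7: insert pxs at [2, 23] -> counters=[1,0,2,0,0,0,0,1,0,0,1,0,1,1,0,1,0,0,0,0,0,1,1,1,0,0,1,0,0,1,1,0]
Step 8: insert erl at [20, 23] -> counters=[1,0,2,0,0,0,0,1,0,0,1,0,1,1,0,1,0,0,0,0,1,1,1,2,0,0,1,0,0,1,1,0]
Step 9: insert r at [5, 21] -> counters=[1,0,2,0,0,1,0,1,0,0,1,0,1,1,0,1,0,0,0,0,1,2,1,2,0,0,1,0,0,1,1,0]
Step 10: insert r at [5, 21] -> counters=[1,0,2,0,0,2,0,1,0,0,1,0,1,1,0,1,0,0,0,0,1,3,1,2,0,0,1,0,0,1,1,0]
Step 11: insert tmf at [2, 30] -> counters=[1,0,3,0,0,2,0,1,0,0,1,0,1,1,0,1,0,0,0,0,1,3,1,2,0,0,1,0,0,1,2,0]
Step 12: insert pxs at [2, 23] -> counters=[1,0,4,0,0,2,0,1,0,0,1,0,1,1,0,1,0,0,0,0,1,3,1,3,0,0,1,0,0,1,2,0]
Step 13: insert b at [0, 26] -> counters=[2,0,4,0,0,2,0,1,0,0,1,0,1,1,0,1,0,0,0,0,1,3,1,3,0,0,2,0,0,1,2,0]
Step 14: delete erl at [20, 23] -> counters=[2,0,4,0,0,2,0,1,0,0,1,0,1,1,0,1,0,0,0,0,0,3,1,2,0,0,2,0,0,1,2,0]
Step 15: delete je at [12, 15] -> counters=[2,0,4,0,0,2,0,1,0,0,1,0,0,1,0,0,0,0,0,0,0,3,1,2,0,0,2,0,0,1,2,0]
Step 16: insert b at [0, 26] -> counters=[3,0,4,0,0,2,0,1,0,0,1,0,0,1,0,0,0,0,0,0,0,3,1,2,0,0,3,0,0,1,2,0]
Step 17: insert erl at [20, 23] -> counters=[3,0,4,0,0,2,0,1,0,0,1,0,0,1,0,0,0,0,0,0,1,3,1,3,0,0,3,0,0,1,2,0]
Final counters=[3,0,4,0,0,2,0,1,0,0,1,0,0,1,0,0,0,0,0,0,1,3,1,3,0,0,3,0,0,1,2,0] -> counters[21]=3

Answer: 3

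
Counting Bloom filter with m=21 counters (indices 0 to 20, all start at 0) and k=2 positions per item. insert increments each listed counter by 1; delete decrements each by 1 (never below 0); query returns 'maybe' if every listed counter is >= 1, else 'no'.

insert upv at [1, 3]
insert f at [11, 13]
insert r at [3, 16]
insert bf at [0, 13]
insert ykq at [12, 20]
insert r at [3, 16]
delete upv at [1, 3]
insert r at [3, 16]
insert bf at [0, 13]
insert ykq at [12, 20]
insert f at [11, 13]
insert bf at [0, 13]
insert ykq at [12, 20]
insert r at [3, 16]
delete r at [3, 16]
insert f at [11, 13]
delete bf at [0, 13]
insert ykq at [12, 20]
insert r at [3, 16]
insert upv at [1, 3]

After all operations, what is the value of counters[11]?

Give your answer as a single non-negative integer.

Answer: 3

Derivation:
Step 1: insert upv at [1, 3] -> counters=[0,1,0,1,0,0,0,0,0,0,0,0,0,0,0,0,0,0,0,0,0]
Step 2: insert f at [11, 13] -> counters=[0,1,0,1,0,0,0,0,0,0,0,1,0,1,0,0,0,0,0,0,0]
Step 3: insert r at [3, 16] -> counters=[0,1,0,2,0,0,0,0,0,0,0,1,0,1,0,0,1,0,0,0,0]
Step 4: insert bf at [0, 13] -> counters=[1,1,0,2,0,0,0,0,0,0,0,1,0,2,0,0,1,0,0,0,0]
Step 5: insert ykq at [12, 20] -> counters=[1,1,0,2,0,0,0,0,0,0,0,1,1,2,0,0,1,0,0,0,1]
Step 6: insert r at [3, 16] -> counters=[1,1,0,3,0,0,0,0,0,0,0,1,1,2,0,0,2,0,0,0,1]
Step 7: delete upv at [1, 3] -> counters=[1,0,0,2,0,0,0,0,0,0,0,1,1,2,0,0,2,0,0,0,1]
Step 8: insert r at [3, 16] -> counters=[1,0,0,3,0,0,0,0,0,0,0,1,1,2,0,0,3,0,0,0,1]
Step 9: insert bf at [0, 13] -> counters=[2,0,0,3,0,0,0,0,0,0,0,1,1,3,0,0,3,0,0,0,1]
Step 10: insert ykq at [12, 20] -> counters=[2,0,0,3,0,0,0,0,0,0,0,1,2,3,0,0,3,0,0,0,2]
Step 11: insert f at [11, 13] -> counters=[2,0,0,3,0,0,0,0,0,0,0,2,2,4,0,0,3,0,0,0,2]
Step 12: insert bf at [0, 13] -> counters=[3,0,0,3,0,0,0,0,0,0,0,2,2,5,0,0,3,0,0,0,2]
Step 13: insert ykq at [12, 20] -> counters=[3,0,0,3,0,0,0,0,0,0,0,2,3,5,0,0,3,0,0,0,3]
Step 14: insert r at [3, 16] -> counters=[3,0,0,4,0,0,0,0,0,0,0,2,3,5,0,0,4,0,0,0,3]
Step 15: delete r at [3, 16] -> counters=[3,0,0,3,0,0,0,0,0,0,0,2,3,5,0,0,3,0,0,0,3]
Step 16: insert f at [11, 13] -> counters=[3,0,0,3,0,0,0,0,0,0,0,3,3,6,0,0,3,0,0,0,3]
Step 17: delete bf at [0, 13] -> counters=[2,0,0,3,0,0,0,0,0,0,0,3,3,5,0,0,3,0,0,0,3]
Step 18: insert ykq at [12, 20] -> counters=[2,0,0,3,0,0,0,0,0,0,0,3,4,5,0,0,3,0,0,0,4]
Step 19: insert r at [3, 16] -> counters=[2,0,0,4,0,0,0,0,0,0,0,3,4,5,0,0,4,0,0,0,4]
Step 20: insert upv at [1, 3] -> counters=[2,1,0,5,0,0,0,0,0,0,0,3,4,5,0,0,4,0,0,0,4]
Final counters=[2,1,0,5,0,0,0,0,0,0,0,3,4,5,0,0,4,0,0,0,4] -> counters[11]=3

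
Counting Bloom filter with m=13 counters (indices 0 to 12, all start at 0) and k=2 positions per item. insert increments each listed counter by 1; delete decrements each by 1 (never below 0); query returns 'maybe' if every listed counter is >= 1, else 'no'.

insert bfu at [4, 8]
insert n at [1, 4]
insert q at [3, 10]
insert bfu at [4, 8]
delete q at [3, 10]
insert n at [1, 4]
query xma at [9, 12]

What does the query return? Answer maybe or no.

Answer: no

Derivation:
Step 1: insert bfu at [4, 8] -> counters=[0,0,0,0,1,0,0,0,1,0,0,0,0]
Step 2: insert n at [1, 4] -> counters=[0,1,0,0,2,0,0,0,1,0,0,0,0]
Step 3: insert q at [3, 10] -> counters=[0,1,0,1,2,0,0,0,1,0,1,0,0]
Step 4: insert bfu at [4, 8] -> counters=[0,1,0,1,3,0,0,0,2,0,1,0,0]
Step 5: delete q at [3, 10] -> counters=[0,1,0,0,3,0,0,0,2,0,0,0,0]
Step 6: insert n at [1, 4] -> counters=[0,2,0,0,4,0,0,0,2,0,0,0,0]
Query xma: check counters[9]=0 counters[12]=0 -> no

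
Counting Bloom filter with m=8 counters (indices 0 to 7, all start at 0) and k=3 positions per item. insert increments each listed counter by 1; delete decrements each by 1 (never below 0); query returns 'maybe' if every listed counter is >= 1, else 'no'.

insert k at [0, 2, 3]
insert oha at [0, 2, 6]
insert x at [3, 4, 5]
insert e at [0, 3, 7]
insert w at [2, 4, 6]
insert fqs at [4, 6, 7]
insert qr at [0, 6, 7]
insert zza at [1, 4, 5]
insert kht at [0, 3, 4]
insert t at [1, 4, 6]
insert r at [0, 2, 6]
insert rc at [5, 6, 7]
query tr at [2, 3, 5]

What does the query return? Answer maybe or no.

Step 1: insert k at [0, 2, 3] -> counters=[1,0,1,1,0,0,0,0]
Step 2: insert oha at [0, 2, 6] -> counters=[2,0,2,1,0,0,1,0]
Step 3: insert x at [3, 4, 5] -> counters=[2,0,2,2,1,1,1,0]
Step 4: insert e at [0, 3, 7] -> counters=[3,0,2,3,1,1,1,1]
Step 5: insert w at [2, 4, 6] -> counters=[3,0,3,3,2,1,2,1]
Step 6: insert fqs at [4, 6, 7] -> counters=[3,0,3,3,3,1,3,2]
Step 7: insert qr at [0, 6, 7] -> counters=[4,0,3,3,3,1,4,3]
Step 8: insert zza at [1, 4, 5] -> counters=[4,1,3,3,4,2,4,3]
Step 9: insert kht at [0, 3, 4] -> counters=[5,1,3,4,5,2,4,3]
Step 10: insert t at [1, 4, 6] -> counters=[5,2,3,4,6,2,5,3]
Step 11: insert r at [0, 2, 6] -> counters=[6,2,4,4,6,2,6,3]
Step 12: insert rc at [5, 6, 7] -> counters=[6,2,4,4,6,3,7,4]
Query tr: check counters[2]=4 counters[3]=4 counters[5]=3 -> maybe

Answer: maybe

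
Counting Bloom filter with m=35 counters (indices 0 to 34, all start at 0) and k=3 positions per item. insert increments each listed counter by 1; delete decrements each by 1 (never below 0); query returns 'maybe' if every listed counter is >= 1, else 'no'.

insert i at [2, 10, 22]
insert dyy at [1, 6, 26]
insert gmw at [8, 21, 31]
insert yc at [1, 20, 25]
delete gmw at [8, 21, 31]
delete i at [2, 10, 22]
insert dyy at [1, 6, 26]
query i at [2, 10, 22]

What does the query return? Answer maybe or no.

Answer: no

Derivation:
Step 1: insert i at [2, 10, 22] -> counters=[0,0,1,0,0,0,0,0,0,0,1,0,0,0,0,0,0,0,0,0,0,0,1,0,0,0,0,0,0,0,0,0,0,0,0]
Step 2: insert dyy at [1, 6, 26] -> counters=[0,1,1,0,0,0,1,0,0,0,1,0,0,0,0,0,0,0,0,0,0,0,1,0,0,0,1,0,0,0,0,0,0,0,0]
Step 3: insert gmw at [8, 21, 31] -> counters=[0,1,1,0,0,0,1,0,1,0,1,0,0,0,0,0,0,0,0,0,0,1,1,0,0,0,1,0,0,0,0,1,0,0,0]
Step 4: insert yc at [1, 20, 25] -> counters=[0,2,1,0,0,0,1,0,1,0,1,0,0,0,0,0,0,0,0,0,1,1,1,0,0,1,1,0,0,0,0,1,0,0,0]
Step 5: delete gmw at [8, 21, 31] -> counters=[0,2,1,0,0,0,1,0,0,0,1,0,0,0,0,0,0,0,0,0,1,0,1,0,0,1,1,0,0,0,0,0,0,0,0]
Step 6: delete i at [2, 10, 22] -> counters=[0,2,0,0,0,0,1,0,0,0,0,0,0,0,0,0,0,0,0,0,1,0,0,0,0,1,1,0,0,0,0,0,0,0,0]
Step 7: insert dyy at [1, 6, 26] -> counters=[0,3,0,0,0,0,2,0,0,0,0,0,0,0,0,0,0,0,0,0,1,0,0,0,0,1,2,0,0,0,0,0,0,0,0]
Query i: check counters[2]=0 counters[10]=0 counters[22]=0 -> no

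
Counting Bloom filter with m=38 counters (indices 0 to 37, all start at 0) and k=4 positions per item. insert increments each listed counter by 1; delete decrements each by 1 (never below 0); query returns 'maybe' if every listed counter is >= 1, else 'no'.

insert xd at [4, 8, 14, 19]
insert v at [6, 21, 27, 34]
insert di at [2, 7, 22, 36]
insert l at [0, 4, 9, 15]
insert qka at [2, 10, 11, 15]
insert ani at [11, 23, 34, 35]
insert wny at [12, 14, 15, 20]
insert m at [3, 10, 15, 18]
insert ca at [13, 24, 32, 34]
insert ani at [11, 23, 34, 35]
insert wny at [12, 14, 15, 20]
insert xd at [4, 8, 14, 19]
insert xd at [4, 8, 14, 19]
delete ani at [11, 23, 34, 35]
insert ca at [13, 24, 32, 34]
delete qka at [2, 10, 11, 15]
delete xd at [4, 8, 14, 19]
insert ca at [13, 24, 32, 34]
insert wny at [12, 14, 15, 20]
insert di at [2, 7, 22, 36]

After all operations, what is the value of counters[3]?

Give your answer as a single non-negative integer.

Answer: 1

Derivation:
Step 1: insert xd at [4, 8, 14, 19] -> counters=[0,0,0,0,1,0,0,0,1,0,0,0,0,0,1,0,0,0,0,1,0,0,0,0,0,0,0,0,0,0,0,0,0,0,0,0,0,0]
Step 2: insert v at [6, 21, 27, 34] -> counters=[0,0,0,0,1,0,1,0,1,0,0,0,0,0,1,0,0,0,0,1,0,1,0,0,0,0,0,1,0,0,0,0,0,0,1,0,0,0]
Step 3: insert di at [2, 7, 22, 36] -> counters=[0,0,1,0,1,0,1,1,1,0,0,0,0,0,1,0,0,0,0,1,0,1,1,0,0,0,0,1,0,0,0,0,0,0,1,0,1,0]
Step 4: insert l at [0, 4, 9, 15] -> counters=[1,0,1,0,2,0,1,1,1,1,0,0,0,0,1,1,0,0,0,1,0,1,1,0,0,0,0,1,0,0,0,0,0,0,1,0,1,0]
Step 5: insert qka at [2, 10, 11, 15] -> counters=[1,0,2,0,2,0,1,1,1,1,1,1,0,0,1,2,0,0,0,1,0,1,1,0,0,0,0,1,0,0,0,0,0,0,1,0,1,0]
Step 6: insert ani at [11, 23, 34, 35] -> counters=[1,0,2,0,2,0,1,1,1,1,1,2,0,0,1,2,0,0,0,1,0,1,1,1,0,0,0,1,0,0,0,0,0,0,2,1,1,0]
Step 7: insert wny at [12, 14, 15, 20] -> counters=[1,0,2,0,2,0,1,1,1,1,1,2,1,0,2,3,0,0,0,1,1,1,1,1,0,0,0,1,0,0,0,0,0,0,2,1,1,0]
Step 8: insert m at [3, 10, 15, 18] -> counters=[1,0,2,1,2,0,1,1,1,1,2,2,1,0,2,4,0,0,1,1,1,1,1,1,0,0,0,1,0,0,0,0,0,0,2,1,1,0]
Step 9: insert ca at [13, 24, 32, 34] -> counters=[1,0,2,1,2,0,1,1,1,1,2,2,1,1,2,4,0,0,1,1,1,1,1,1,1,0,0,1,0,0,0,0,1,0,3,1,1,0]
Step 10: insert ani at [11, 23, 34, 35] -> counters=[1,0,2,1,2,0,1,1,1,1,2,3,1,1,2,4,0,0,1,1,1,1,1,2,1,0,0,1,0,0,0,0,1,0,4,2,1,0]
Step 11: insert wny at [12, 14, 15, 20] -> counters=[1,0,2,1,2,0,1,1,1,1,2,3,2,1,3,5,0,0,1,1,2,1,1,2,1,0,0,1,0,0,0,0,1,0,4,2,1,0]
Step 12: insert xd at [4, 8, 14, 19] -> counters=[1,0,2,1,3,0,1,1,2,1,2,3,2,1,4,5,0,0,1,2,2,1,1,2,1,0,0,1,0,0,0,0,1,0,4,2,1,0]
Step 13: insert xd at [4, 8, 14, 19] -> counters=[1,0,2,1,4,0,1,1,3,1,2,3,2,1,5,5,0,0,1,3,2,1,1,2,1,0,0,1,0,0,0,0,1,0,4,2,1,0]
Step 14: delete ani at [11, 23, 34, 35] -> counters=[1,0,2,1,4,0,1,1,3,1,2,2,2,1,5,5,0,0,1,3,2,1,1,1,1,0,0,1,0,0,0,0,1,0,3,1,1,0]
Step 15: insert ca at [13, 24, 32, 34] -> counters=[1,0,2,1,4,0,1,1,3,1,2,2,2,2,5,5,0,0,1,3,2,1,1,1,2,0,0,1,0,0,0,0,2,0,4,1,1,0]
Step 16: delete qka at [2, 10, 11, 15] -> counters=[1,0,1,1,4,0,1,1,3,1,1,1,2,2,5,4,0,0,1,3,2,1,1,1,2,0,0,1,0,0,0,0,2,0,4,1,1,0]
Step 17: delete xd at [4, 8, 14, 19] -> counters=[1,0,1,1,3,0,1,1,2,1,1,1,2,2,4,4,0,0,1,2,2,1,1,1,2,0,0,1,0,0,0,0,2,0,4,1,1,0]
Step 18: insert ca at [13, 24, 32, 34] -> counters=[1,0,1,1,3,0,1,1,2,1,1,1,2,3,4,4,0,0,1,2,2,1,1,1,3,0,0,1,0,0,0,0,3,0,5,1,1,0]
Step 19: insert wny at [12, 14, 15, 20] -> counters=[1,0,1,1,3,0,1,1,2,1,1,1,3,3,5,5,0,0,1,2,3,1,1,1,3,0,0,1,0,0,0,0,3,0,5,1,1,0]
Step 20: insert di at [2, 7, 22, 36] -> counters=[1,0,2,1,3,0,1,2,2,1,1,1,3,3,5,5,0,0,1,2,3,1,2,1,3,0,0,1,0,0,0,0,3,0,5,1,2,0]
Final counters=[1,0,2,1,3,0,1,2,2,1,1,1,3,3,5,5,0,0,1,2,3,1,2,1,3,0,0,1,0,0,0,0,3,0,5,1,2,0] -> counters[3]=1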